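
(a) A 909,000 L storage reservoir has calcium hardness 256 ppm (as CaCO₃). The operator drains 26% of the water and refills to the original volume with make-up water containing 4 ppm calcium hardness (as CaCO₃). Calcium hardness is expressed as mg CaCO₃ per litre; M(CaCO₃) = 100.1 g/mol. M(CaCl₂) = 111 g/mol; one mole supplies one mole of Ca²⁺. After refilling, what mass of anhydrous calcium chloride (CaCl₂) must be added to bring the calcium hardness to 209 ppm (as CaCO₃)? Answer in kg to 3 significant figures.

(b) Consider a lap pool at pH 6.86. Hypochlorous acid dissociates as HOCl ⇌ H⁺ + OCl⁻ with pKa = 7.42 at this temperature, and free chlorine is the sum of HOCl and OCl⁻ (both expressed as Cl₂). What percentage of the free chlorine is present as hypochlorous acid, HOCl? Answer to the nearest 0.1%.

(a) After draining 26% and refilling: 256 × 0.74 + 4 × 0.26 = 190.48 ppm.
(a) Deficit to target: 209 − 190.48 = 18.52 mg/L.
(a) As CaCO₃: 18.52 mg/L × 909,000 L = 16,830 g; ÷ 100.1 = 168.2 mol Ca²⁺.
(a) Mass: 168.2 × 111 = 18,670 g.

(b) [OCl⁻]/[HOCl] = 10^(pH − pKa) = 10^(6.86 − 7.42) = 10^-0.56 = 0.2754.
(b) Fraction as HOCl = 1 / (1 + 0.2754) = 0.7841.

(a) 18.7 kg; (b) 78.4%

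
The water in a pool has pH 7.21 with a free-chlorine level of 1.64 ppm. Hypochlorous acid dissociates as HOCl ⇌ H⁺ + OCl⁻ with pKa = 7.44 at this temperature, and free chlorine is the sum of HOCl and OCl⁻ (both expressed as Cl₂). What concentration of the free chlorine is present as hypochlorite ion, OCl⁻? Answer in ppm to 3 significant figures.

[OCl⁻]/[HOCl] = 10^(pH − pKa) = 10^(7.21 − 7.44) = 10^-0.23 = 0.5888.
Fraction as HOCl = 1 / (1 + 0.5888) = 0.6294.
OCl⁻ = (1 − 0.6294) × 1.64 ppm = 0.6078 ppm.

0.608 ppm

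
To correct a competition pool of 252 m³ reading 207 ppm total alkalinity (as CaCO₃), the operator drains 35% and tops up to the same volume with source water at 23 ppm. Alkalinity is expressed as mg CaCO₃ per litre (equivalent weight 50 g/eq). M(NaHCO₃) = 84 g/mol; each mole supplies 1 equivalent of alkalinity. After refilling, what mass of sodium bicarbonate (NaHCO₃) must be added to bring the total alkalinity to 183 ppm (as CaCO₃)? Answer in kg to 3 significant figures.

Volume: 252 m³ = 252,000 L.
After draining 35% and refilling: 207 × 0.65 + 23 × 0.35 = 142.6 ppm.
Deficit to target: 183 − 142.6 = 40.4 mg/L.
As CaCO₃: 40.4 mg/L × 252,000 L = 10,180 g; ÷ 50 g/eq ÷ 1 = 203.6 mol NaHCO₃.
Mass: 203.6 × 84 = 17,100 g.

17.1 kg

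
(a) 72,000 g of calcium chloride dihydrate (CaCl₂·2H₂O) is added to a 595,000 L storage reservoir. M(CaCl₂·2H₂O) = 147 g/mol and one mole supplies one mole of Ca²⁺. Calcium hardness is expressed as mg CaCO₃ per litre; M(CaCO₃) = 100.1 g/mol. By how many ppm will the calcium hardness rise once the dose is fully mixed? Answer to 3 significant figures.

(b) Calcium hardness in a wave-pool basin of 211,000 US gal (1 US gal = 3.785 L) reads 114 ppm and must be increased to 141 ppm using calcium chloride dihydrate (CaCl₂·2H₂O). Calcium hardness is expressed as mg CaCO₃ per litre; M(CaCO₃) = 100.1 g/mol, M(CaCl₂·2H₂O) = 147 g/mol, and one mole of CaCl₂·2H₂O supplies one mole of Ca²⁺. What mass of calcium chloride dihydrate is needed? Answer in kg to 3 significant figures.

(a) Moles of Ca²⁺: 72,000 g ÷ 147 g/mol = 489.8 mol.
(a) As CaCO₃: 489.8 mol × 100.1 g/mol = 49,030 g.
(a) Rise: 49,030 g / 595,000 L × 1000 = 82.4 mg/L.

(b) Volume: 211,000 US gal × 3.785 L/gal = 798,635 L.
(b) Hardness to add: (141 − 114) = 27 mg/L as CaCO₃ × 798,635 L = 21,560 g as CaCO₃.
(b) Moles of Ca²⁺ (1 mol Ca²⁺ ≡ 1 mol CaCO₃): 21,560 / 100.1 g/mol = 215.4 mol.
(b) Mass of CaCl₂·2H₂O: 215.4 × 147 = 31,670 g.

(a) 82.4 ppm; (b) 31.7 kg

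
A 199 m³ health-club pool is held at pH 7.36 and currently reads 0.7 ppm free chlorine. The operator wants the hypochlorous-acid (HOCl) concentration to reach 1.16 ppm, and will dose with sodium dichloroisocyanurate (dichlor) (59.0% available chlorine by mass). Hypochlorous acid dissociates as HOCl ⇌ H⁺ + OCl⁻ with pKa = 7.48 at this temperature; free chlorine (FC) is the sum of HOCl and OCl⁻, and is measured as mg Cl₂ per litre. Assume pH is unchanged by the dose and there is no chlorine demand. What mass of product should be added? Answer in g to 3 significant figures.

Volume: 199 m³ = 199,000 L.
[OCl⁻]/[HOCl] = 10^(pH − pKa) = 10^(7.36 − 7.48) = 0.7586; fraction as HOCl = 1/(1 + 0.7586) = 0.5686.
Free chlorine required for 1.16 ppm HOCl: 1.16 / 0.5686 = 2.04 ppm.
FC to add: 2.04 − 0.7 = 1.34 mg/L as Cl₂.
Cl₂ equivalent: 1.34 mg/L × 199,000 L = 266.7 g.
Product at 59.0% available Cl: 266.7 / 0.59 = 451.9 g.

452 g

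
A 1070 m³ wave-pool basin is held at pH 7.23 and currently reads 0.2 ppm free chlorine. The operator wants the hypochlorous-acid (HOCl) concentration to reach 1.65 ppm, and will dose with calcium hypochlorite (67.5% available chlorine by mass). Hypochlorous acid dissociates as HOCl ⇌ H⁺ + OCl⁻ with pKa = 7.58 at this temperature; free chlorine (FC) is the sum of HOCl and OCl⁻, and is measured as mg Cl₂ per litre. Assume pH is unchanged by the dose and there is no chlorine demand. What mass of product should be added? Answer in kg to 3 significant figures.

3.47 kg

Volume: 1070 m³ = 1,070,000 L.
[OCl⁻]/[HOCl] = 10^(pH − pKa) = 10^(7.23 − 7.58) = 0.4467; fraction as HOCl = 1/(1 + 0.4467) = 0.6912.
Free chlorine required for 1.65 ppm HOCl: 1.65 / 0.6912 = 2.387 ppm.
FC to add: 2.387 − 0.2 = 2.187 mg/L as Cl₂.
Cl₂ equivalent: 2.187 mg/L × 1,070,000 L = 2340 g.
Product at 67.5% available Cl: 2340 / 0.675 = 3467 g.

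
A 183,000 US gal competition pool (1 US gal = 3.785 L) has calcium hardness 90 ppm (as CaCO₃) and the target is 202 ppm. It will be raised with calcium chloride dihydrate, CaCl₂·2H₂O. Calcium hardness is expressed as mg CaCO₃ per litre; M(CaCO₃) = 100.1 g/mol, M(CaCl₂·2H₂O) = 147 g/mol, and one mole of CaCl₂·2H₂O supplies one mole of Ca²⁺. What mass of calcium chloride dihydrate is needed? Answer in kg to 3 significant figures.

Volume: 183,000 US gal × 3.785 L/gal = 692,655 L.
Hardness to add: (202 − 90) = 112 mg/L as CaCO₃ × 692,655 L = 77,580 g as CaCO₃.
Moles of Ca²⁺ (1 mol Ca²⁺ ≡ 1 mol CaCO₃): 77,580 / 100.1 g/mol = 775 mol.
Mass of CaCl₂·2H₂O: 775 × 147 = 113,900 g.

114 kg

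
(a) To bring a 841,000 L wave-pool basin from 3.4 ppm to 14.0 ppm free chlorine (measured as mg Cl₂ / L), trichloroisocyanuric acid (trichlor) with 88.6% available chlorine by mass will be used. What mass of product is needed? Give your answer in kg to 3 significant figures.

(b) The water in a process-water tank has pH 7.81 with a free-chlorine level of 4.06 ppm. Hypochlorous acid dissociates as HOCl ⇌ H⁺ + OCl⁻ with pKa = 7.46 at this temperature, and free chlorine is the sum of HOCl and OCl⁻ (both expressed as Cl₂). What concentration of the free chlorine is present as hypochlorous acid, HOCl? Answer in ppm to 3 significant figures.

(a) 10.1 kg; (b) 1.25 ppm

(a) Chlorine deficit: 14.0 − 3.4 = 10.6 ppm = 10.6 mg/L as Cl₂.
(a) Cl₂ equivalent needed: 10.6 mg/L × 841,000 L = 8,915,000 mg = 8915 g.
(a) Product at 88.6% available chlorine: 8915 / 0.886 = 10,060 g.

(b) [OCl⁻]/[HOCl] = 10^(pH − pKa) = 10^(7.81 − 7.46) = 10^0.35 = 2.239.
(b) Fraction as HOCl = 1 / (1 + 2.239) = 0.3088.
(b) HOCl = 0.3088 × 4.06 ppm = 1.254 ppm.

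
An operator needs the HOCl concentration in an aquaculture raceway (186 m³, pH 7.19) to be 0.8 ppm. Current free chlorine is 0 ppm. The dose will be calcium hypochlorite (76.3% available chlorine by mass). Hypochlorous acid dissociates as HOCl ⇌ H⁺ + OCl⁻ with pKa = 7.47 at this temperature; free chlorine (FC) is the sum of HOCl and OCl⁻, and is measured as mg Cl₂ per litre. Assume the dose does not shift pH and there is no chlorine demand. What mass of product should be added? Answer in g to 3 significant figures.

297 g

Volume: 186 m³ = 186,000 L.
[OCl⁻]/[HOCl] = 10^(pH − pKa) = 10^(7.19 − 7.47) = 0.5248; fraction as HOCl = 1/(1 + 0.5248) = 0.6558.
Free chlorine required for 0.8 ppm HOCl: 0.8 / 0.6558 = 1.22 ppm.
FC to add: 1.22 − 0 = 1.22 mg/L as Cl₂.
Cl₂ equivalent: 1.22 mg/L × 186,000 L = 226.9 g.
Product at 76.3% available Cl: 226.9 / 0.763 = 297.4 g.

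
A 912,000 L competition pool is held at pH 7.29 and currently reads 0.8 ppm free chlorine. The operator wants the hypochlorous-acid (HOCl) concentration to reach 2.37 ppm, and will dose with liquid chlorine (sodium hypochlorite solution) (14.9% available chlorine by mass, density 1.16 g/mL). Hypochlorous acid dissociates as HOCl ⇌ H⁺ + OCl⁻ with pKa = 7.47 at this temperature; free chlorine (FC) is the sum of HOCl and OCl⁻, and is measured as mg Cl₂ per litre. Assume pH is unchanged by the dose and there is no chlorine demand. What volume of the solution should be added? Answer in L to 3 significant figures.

16.5 L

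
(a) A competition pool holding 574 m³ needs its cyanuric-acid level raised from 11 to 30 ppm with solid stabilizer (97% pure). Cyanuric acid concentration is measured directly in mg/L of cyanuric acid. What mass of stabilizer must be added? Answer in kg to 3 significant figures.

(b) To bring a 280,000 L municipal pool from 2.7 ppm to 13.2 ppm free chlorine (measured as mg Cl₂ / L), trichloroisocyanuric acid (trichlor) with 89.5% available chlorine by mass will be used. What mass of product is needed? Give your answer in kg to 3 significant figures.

(a) 11.2 kg; (b) 3.28 kg

(a) Volume: 574 m³ = 574,000 L.
(a) CYA to add: (30 − 11) = 19 mg/L × 574,000 L = 10,910 g cyanuric acid.
(a) At 97% purity: 10,910 / 0.97 = 11,240 g product.

(b) Chlorine deficit: 13.2 − 2.7 = 10.5 ppm = 10.5 mg/L as Cl₂.
(b) Cl₂ equivalent needed: 10.5 mg/L × 280,000 L = 2,940,000 mg = 2940 g.
(b) Product at 89.5% available chlorine: 2940 / 0.895 = 3285 g.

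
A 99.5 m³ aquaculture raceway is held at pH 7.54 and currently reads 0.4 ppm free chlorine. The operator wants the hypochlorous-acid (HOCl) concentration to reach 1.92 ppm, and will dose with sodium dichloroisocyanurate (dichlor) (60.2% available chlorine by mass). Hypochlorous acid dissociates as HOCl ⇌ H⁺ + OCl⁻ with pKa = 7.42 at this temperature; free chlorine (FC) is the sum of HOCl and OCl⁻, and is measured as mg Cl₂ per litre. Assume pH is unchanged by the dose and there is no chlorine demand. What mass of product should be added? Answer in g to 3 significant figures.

670 g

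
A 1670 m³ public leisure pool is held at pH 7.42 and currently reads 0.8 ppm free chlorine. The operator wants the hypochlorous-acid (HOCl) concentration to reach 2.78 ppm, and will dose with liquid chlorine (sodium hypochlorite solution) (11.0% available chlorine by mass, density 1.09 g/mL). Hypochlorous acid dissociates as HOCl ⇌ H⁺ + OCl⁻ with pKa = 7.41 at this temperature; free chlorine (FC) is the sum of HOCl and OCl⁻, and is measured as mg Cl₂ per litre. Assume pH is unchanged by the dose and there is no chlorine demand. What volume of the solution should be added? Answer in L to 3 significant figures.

Volume: 1670 m³ = 1,670,000 L.
[OCl⁻]/[HOCl] = 10^(pH − pKa) = 10^(7.42 − 7.41) = 1.023; fraction as HOCl = 1/(1 + 1.023) = 0.4942.
Free chlorine required for 2.78 ppm HOCl: 2.78 / 0.4942 = 5.625 ppm.
FC to add: 5.625 − 0.8 = 4.825 mg/L as Cl₂.
Cl₂ equivalent: 4.825 mg/L × 1,670,000 L = 8057 g.
Product at 11.0% available Cl: 8057 / 0.11 = 73,250 g.
Volume: 73,250 g ÷ 1.09 g/mL = 67,200 mL.

67.2 L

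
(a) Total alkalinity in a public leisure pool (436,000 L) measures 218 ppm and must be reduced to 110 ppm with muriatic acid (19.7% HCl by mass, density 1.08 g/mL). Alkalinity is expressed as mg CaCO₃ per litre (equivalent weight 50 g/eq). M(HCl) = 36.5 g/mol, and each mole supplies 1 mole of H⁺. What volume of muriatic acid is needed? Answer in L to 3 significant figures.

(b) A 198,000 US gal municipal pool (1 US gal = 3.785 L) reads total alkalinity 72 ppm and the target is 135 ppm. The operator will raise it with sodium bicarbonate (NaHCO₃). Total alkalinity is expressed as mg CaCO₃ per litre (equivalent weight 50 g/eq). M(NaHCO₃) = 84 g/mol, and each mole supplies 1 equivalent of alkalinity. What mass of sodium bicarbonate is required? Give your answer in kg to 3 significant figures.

(a) 162 L; (b) 79.3 kg

(a) Alkalinity to neutralize: (218 − 110) = 108 mg/L as CaCO₃ × 436,000 L = 47,090 g as CaCO₃.
(a) Equivalents of H⁺ required: 47,090 ÷ 50 g/eq = 941.8 eq = 941.8 mol HCl.
(a) Mass of HCl: 941.8 × 36.5 = 34,370 g.
(a) Mass of 19.7% solution: 34,370 / 0.197 = 174,500 g.
(a) Volume: 174,500 g ÷ 1.08 g/mL = 161,600 mL.

(b) Volume: 198,000 US gal × 3.785 L/gal = 749,430 L.
(b) Alkalinity to add: (135 − 72) = 63 mg/L as CaCO₃ × 749,430 L = 47,210 g as CaCO₃.
(b) Equivalents: 47,210 g ÷ 50 g/eq = 944.3 eq.
(b) NaHCO₃ supplies 1 eq per mole → 944.3 mol.
(b) Mass: 944.3 mol × 84 g/mol = 79,320 g.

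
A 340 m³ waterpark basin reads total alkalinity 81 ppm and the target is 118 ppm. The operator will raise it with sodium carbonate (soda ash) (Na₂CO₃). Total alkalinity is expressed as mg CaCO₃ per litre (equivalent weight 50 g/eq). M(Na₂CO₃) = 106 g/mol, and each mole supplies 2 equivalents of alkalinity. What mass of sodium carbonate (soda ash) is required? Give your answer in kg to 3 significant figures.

Volume: 340 m³ = 340,000 L.
Alkalinity to add: (118 − 81) = 37 mg/L as CaCO₃ × 340,000 L = 12,580 g as CaCO₃.
Equivalents: 12,580 g ÷ 50 g/eq = 251.6 eq.
Each mole of Na₂CO₃ supplies 2 eq, so 251.6 / 2 = 125.8 mol.
Mass: 125.8 mol × 106 g/mol = 13,330 g.

13.3 kg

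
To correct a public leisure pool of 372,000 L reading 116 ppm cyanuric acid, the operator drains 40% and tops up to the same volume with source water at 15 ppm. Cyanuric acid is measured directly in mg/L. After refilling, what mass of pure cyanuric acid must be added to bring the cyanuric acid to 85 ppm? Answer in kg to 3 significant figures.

3.50 kg

After draining 40% and refilling: 116 × 0.60 + 15 × 0.40 = 75.6 ppm.
Deficit to target: 85 − 75.6 = 9.4 mg/L.
Mass: 9.4 mg/L × 372,000 L = 3497 g cyanuric acid.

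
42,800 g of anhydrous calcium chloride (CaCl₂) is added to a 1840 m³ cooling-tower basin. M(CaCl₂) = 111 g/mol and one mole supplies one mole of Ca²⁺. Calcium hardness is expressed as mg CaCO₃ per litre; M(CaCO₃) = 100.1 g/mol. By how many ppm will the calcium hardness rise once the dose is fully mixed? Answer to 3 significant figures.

21.0 ppm

Volume: 1840 m³ = 1,840,000 L.
Moles of Ca²⁺: 42,800 g ÷ 111 g/mol = 385.6 mol.
As CaCO₃: 385.6 mol × 100.1 g/mol = 38,600 g.
Rise: 38,600 g / 1,840,000 L × 1000 = 20.98 mg/L.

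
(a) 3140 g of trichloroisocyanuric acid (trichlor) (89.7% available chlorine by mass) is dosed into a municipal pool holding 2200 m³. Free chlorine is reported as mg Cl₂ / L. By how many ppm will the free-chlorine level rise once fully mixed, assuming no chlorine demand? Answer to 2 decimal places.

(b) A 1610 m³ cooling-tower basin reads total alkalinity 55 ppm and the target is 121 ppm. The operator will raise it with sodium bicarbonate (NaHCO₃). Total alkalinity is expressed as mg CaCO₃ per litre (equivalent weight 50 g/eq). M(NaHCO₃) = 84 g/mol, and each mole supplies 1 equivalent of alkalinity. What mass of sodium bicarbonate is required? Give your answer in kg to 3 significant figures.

(a) Volume: 2200 m³ = 2,200,000 L.
(a) Available chlorine delivered: 3140 g × 0.897 = 2817 g as Cl₂.
(a) Concentration rise: 2817 g / 2,200,000 L = 1.28 mg/L = 1.28 ppm.

(b) Volume: 1610 m³ = 1,610,000 L.
(b) Alkalinity to add: (121 − 55) = 66 mg/L as CaCO₃ × 1,610,000 L = 106,300 g as CaCO₃.
(b) Equivalents: 106,300 g ÷ 50 g/eq = 2125 eq.
(b) NaHCO₃ supplies 1 eq per mole → 2125 mol.
(b) Mass: 2125 mol × 84 g/mol = 178,500 g.

(a) 1.28 ppm; (b) 179 kg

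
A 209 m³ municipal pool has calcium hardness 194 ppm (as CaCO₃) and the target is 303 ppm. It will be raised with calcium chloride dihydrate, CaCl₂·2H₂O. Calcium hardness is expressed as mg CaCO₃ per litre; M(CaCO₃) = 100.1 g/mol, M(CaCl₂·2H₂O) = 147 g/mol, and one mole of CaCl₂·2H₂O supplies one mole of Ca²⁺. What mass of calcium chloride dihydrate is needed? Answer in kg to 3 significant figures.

33.5 kg

Volume: 209 m³ = 209,000 L.
Hardness to add: (303 − 194) = 109 mg/L as CaCO₃ × 209,000 L = 22,780 g as CaCO₃.
Moles of Ca²⁺ (1 mol Ca²⁺ ≡ 1 mol CaCO₃): 22,780 / 100.1 g/mol = 227.6 mol.
Mass of CaCl₂·2H₂O: 227.6 × 147 = 33,450 g.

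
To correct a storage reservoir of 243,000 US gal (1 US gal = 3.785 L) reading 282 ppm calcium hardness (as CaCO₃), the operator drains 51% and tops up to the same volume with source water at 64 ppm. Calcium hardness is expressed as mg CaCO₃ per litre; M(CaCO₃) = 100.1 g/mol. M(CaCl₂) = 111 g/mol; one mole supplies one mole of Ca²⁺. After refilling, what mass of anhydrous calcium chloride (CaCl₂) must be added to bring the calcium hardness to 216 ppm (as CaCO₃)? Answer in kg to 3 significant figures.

Volume: 243,000 US gal × 3.785 L/gal = 919,755 L.
After draining 51% and refilling: 282 × 0.49 + 64 × 0.51 = 170.82 ppm.
Deficit to target: 216 − 170.82 = 45.18 mg/L.
As CaCO₃: 45.18 mg/L × 919,755 L = 41,550 g; ÷ 100.1 = 415.1 mol Ca²⁺.
Mass: 415.1 × 111 = 46,080 g.

46.1 kg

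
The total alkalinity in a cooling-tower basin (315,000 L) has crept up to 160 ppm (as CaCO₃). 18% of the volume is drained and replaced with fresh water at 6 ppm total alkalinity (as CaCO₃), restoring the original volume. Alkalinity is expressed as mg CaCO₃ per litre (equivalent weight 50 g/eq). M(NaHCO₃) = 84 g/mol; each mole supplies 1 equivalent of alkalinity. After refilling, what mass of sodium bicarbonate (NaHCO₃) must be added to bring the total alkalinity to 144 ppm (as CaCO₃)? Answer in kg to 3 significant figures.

6.20 kg

After draining 18% and refilling: 160 × 0.82 + 6 × 0.18 = 132.28 ppm.
Deficit to target: 144 − 132.28 = 11.72 mg/L.
As CaCO₃: 11.72 mg/L × 315,000 L = 3692 g; ÷ 50 g/eq ÷ 1 = 73.84 mol NaHCO₃.
Mass: 73.84 × 84 = 6202 g.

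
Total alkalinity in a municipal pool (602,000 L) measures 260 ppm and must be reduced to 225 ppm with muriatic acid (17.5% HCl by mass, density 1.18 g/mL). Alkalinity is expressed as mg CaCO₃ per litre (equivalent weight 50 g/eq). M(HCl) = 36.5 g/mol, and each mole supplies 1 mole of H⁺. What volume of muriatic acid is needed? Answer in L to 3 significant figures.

Alkalinity to neutralize: (260 − 225) = 35 mg/L as CaCO₃ × 602,000 L = 21,070 g as CaCO₃.
Equivalents of H⁺ required: 21,070 ÷ 50 g/eq = 421.4 eq = 421.4 mol HCl.
Mass of HCl: 421.4 × 36.5 = 15,380 g.
Mass of 17.5% solution: 15,380 / 0.175 = 87,890 g.
Volume: 87,890 g ÷ 1.18 g/mL = 74,480 mL.

74.5 L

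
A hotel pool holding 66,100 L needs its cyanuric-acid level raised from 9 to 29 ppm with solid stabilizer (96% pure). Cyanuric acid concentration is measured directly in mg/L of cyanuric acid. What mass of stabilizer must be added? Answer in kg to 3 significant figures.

CYA to add: (29 − 9) = 20 mg/L × 66,100 L = 1322 g cyanuric acid.
At 96% purity: 1322 / 0.96 = 1377 g product.

1.38 kg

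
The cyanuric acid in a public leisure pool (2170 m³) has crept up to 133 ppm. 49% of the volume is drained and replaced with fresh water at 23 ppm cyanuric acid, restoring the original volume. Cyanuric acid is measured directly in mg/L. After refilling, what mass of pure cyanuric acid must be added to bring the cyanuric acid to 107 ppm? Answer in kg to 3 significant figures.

60.5 kg

Volume: 2170 m³ = 2,170,000 L.
After draining 49% and refilling: 133 × 0.51 + 23 × 0.49 = 79.1 ppm.
Deficit to target: 107 − 79.1 = 27.9 mg/L.
Mass: 27.9 mg/L × 2,170,000 L = 60,540 g cyanuric acid.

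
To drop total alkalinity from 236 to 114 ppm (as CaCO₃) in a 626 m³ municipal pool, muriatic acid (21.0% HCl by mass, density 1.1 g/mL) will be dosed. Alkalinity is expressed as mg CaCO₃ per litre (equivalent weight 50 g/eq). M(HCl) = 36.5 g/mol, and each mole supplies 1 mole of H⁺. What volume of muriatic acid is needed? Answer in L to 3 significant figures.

Volume: 626 m³ = 626,000 L.
Alkalinity to neutralize: (236 − 114) = 122 mg/L as CaCO₃ × 626,000 L = 76,370 g as CaCO₃.
Equivalents of H⁺ required: 76,370 ÷ 50 g/eq = 1527 eq = 1527 mol HCl.
Mass of HCl: 1527 × 36.5 = 55,750 g.
Mass of 21.0% solution: 55,750 / 0.21 = 265,500 g.
Volume: 265,500 g ÷ 1.1 g/mL = 241,300 mL.

241 L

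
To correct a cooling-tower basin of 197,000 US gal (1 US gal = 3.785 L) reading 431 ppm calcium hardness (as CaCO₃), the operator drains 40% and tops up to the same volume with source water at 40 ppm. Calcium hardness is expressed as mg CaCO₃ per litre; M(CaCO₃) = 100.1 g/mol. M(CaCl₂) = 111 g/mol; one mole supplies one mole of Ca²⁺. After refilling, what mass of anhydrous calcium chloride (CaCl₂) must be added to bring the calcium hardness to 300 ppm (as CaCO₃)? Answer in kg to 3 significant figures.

Volume: 197,000 US gal × 3.785 L/gal = 745,645 L.
After draining 40% and refilling: 431 × 0.60 + 40 × 0.40 = 274.6 ppm.
Deficit to target: 300 − 274.6 = 25.4 mg/L.
As CaCO₃: 25.4 mg/L × 745,645 L = 18,940 g; ÷ 100.1 = 189.2 mol Ca²⁺.
Mass: 189.2 × 111 = 21,000 g.

21.0 kg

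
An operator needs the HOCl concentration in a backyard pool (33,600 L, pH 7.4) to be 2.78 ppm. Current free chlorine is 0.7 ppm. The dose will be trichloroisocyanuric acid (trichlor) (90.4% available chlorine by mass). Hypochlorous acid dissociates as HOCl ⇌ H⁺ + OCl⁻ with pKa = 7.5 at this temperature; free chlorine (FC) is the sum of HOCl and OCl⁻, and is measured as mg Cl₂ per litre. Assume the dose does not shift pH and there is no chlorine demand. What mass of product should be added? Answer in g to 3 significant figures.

[OCl⁻]/[HOCl] = 10^(pH − pKa) = 10^(7.4 − 7.5) = 0.7943; fraction as HOCl = 1/(1 + 0.7943) = 0.5573.
Free chlorine required for 2.78 ppm HOCl: 2.78 / 0.5573 = 4.988 ppm.
FC to add: 4.988 − 0.7 = 4.288 mg/L as Cl₂.
Cl₂ equivalent: 4.288 mg/L × 33,600 L = 144.1 g.
Product at 90.4% available Cl: 144.1 / 0.904 = 159.4 g.

159 g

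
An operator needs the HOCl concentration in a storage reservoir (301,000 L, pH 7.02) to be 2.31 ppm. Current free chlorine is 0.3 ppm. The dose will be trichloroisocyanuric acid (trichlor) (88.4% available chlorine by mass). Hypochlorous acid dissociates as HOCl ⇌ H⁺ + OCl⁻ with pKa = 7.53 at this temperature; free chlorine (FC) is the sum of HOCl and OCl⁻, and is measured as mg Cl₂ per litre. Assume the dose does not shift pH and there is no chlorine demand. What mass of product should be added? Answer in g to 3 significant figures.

[OCl⁻]/[HOCl] = 10^(pH − pKa) = 10^(7.02 − 7.53) = 0.309; fraction as HOCl = 1/(1 + 0.309) = 0.7639.
Free chlorine required for 2.31 ppm HOCl: 2.31 / 0.7639 = 3.024 ppm.
FC to add: 3.024 − 0.3 = 2.724 mg/L as Cl₂.
Cl₂ equivalent: 2.724 mg/L × 301,000 L = 819.9 g.
Product at 88.4% available Cl: 819.9 / 0.884 = 927.5 g.

927 g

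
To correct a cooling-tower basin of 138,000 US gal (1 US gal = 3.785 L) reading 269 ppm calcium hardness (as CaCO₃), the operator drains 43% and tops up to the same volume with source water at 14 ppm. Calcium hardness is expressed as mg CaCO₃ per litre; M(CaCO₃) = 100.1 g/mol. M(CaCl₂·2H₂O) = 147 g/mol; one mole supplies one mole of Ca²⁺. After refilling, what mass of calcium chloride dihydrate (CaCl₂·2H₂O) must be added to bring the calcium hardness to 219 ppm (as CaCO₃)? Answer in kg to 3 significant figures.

Volume: 138,000 US gal × 3.785 L/gal = 522,330 L.
After draining 43% and refilling: 269 × 0.57 + 14 × 0.43 = 159.35 ppm.
Deficit to target: 219 − 159.35 = 59.65 mg/L.
As CaCO₃: 59.65 mg/L × 522,330 L = 31,160 g; ÷ 100.1 = 311.3 mol Ca²⁺.
Mass: 311.3 × 147 = 45,760 g.

45.8 kg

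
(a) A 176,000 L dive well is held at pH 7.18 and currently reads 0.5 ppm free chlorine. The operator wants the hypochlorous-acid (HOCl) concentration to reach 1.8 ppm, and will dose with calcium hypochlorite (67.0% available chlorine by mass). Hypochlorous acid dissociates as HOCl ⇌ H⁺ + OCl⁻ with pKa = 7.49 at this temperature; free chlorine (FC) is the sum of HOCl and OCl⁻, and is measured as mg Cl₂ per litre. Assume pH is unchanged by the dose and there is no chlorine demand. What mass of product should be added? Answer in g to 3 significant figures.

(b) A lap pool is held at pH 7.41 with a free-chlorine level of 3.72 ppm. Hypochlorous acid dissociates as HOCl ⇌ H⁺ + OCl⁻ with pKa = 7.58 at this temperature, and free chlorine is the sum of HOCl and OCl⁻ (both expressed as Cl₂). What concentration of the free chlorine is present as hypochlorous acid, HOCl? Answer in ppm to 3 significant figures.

(a) [OCl⁻]/[HOCl] = 10^(pH − pKa) = 10^(7.18 − 7.49) = 0.4898; fraction as HOCl = 1/(1 + 0.4898) = 0.6712.
(a) Free chlorine required for 1.8 ppm HOCl: 1.8 / 0.6712 = 2.682 ppm.
(a) FC to add: 2.682 − 0.5 = 2.182 mg/L as Cl₂.
(a) Cl₂ equivalent: 2.182 mg/L × 176,000 L = 384 g.
(a) Product at 67.0% available Cl: 384 / 0.67 = 573.1 g.

(b) [OCl⁻]/[HOCl] = 10^(pH − pKa) = 10^(7.41 − 7.58) = 10^-0.17 = 0.6761.
(b) Fraction as HOCl = 1 / (1 + 0.6761) = 0.5966.
(b) HOCl = 0.5966 × 3.72 ppm = 2.219 ppm.

(a) 573 g; (b) 2.22 ppm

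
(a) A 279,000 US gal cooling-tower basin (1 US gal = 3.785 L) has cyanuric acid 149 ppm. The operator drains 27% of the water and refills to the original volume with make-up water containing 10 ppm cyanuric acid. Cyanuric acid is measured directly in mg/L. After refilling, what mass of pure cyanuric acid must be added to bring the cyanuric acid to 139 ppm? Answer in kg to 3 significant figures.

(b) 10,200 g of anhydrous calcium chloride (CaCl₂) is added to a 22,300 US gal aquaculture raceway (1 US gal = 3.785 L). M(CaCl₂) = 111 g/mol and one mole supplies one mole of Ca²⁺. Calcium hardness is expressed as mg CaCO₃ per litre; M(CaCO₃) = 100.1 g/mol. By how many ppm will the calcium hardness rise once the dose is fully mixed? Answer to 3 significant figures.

(a) 29.1 kg; (b) 109 ppm

(a) Volume: 279,000 US gal × 3.785 L/gal = 1,056,015 L.
(a) After draining 27% and refilling: 149 × 0.73 + 10 × 0.27 = 111.47 ppm.
(a) Deficit to target: 139 − 111.47 = 27.53 mg/L.
(a) Mass: 27.53 mg/L × 1,056,015 L = 29,070 g cyanuric acid.

(b) Volume: 22,300 US gal × 3.785 L/gal = 84,406 L.
(b) Moles of Ca²⁺: 10,200 g ÷ 111 g/mol = 91.89 mol.
(b) As CaCO₃: 91.89 mol × 100.1 g/mol = 9198 g.
(b) Rise: 9198 g / 84,406 L × 1000 = 109 mg/L.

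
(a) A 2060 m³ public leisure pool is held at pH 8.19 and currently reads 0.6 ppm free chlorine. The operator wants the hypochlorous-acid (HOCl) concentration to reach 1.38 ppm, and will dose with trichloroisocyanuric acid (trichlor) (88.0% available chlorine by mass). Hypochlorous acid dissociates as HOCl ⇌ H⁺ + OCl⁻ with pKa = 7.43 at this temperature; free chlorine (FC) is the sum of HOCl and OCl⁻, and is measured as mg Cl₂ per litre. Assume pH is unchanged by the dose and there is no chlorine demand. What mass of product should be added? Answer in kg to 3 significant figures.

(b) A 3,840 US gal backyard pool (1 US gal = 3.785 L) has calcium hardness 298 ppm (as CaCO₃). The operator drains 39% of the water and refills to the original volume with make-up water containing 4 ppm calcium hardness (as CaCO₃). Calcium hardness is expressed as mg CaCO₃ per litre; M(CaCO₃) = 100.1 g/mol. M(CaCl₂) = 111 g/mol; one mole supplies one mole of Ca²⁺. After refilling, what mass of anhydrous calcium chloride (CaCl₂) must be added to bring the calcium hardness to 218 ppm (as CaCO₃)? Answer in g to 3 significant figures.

(a) 20.4 kg; (b) 559 g

(a) Volume: 2060 m³ = 2,060,000 L.
(a) [OCl⁻]/[HOCl] = 10^(pH − pKa) = 10^(8.19 − 7.43) = 5.754; fraction as HOCl = 1/(1 + 5.754) = 0.1481.
(a) Free chlorine required for 1.38 ppm HOCl: 1.38 / 0.1481 = 9.321 ppm.
(a) FC to add: 9.321 − 0.6 = 8.721 mg/L as Cl₂.
(a) Cl₂ equivalent: 8.721 mg/L × 2,060,000 L = 17,970 g.
(a) Product at 88.0% available Cl: 17,970 / 0.88 = 20,420 g.

(b) Volume: 3,840 US gal × 3.785 L/gal = 14,534 L.
(b) After draining 39% and refilling: 298 × 0.61 + 4 × 0.39 = 183.34 ppm.
(b) Deficit to target: 218 − 183.34 = 34.66 mg/L.
(b) As CaCO₃: 34.66 mg/L × 14,534 L = 503.8 g; ÷ 100.1 = 5.033 mol Ca²⁺.
(b) Mass: 5.033 × 111 = 558.6 g.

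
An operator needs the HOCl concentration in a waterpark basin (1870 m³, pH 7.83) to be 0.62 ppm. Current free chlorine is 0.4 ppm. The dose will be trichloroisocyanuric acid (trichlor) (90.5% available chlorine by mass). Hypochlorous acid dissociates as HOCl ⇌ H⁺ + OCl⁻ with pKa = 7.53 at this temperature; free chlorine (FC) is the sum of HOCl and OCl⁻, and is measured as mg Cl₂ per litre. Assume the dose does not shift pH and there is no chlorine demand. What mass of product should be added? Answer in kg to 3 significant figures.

3.01 kg

Volume: 1870 m³ = 1,870,000 L.
[OCl⁻]/[HOCl] = 10^(pH − pKa) = 10^(7.83 − 7.53) = 1.995; fraction as HOCl = 1/(1 + 1.995) = 0.3339.
Free chlorine required for 0.62 ppm HOCl: 0.62 / 0.3339 = 1.857 ppm.
FC to add: 1.857 − 0.4 = 1.457 mg/L as Cl₂.
Cl₂ equivalent: 1.457 mg/L × 1,870,000 L = 2725 g.
Product at 90.5% available Cl: 2725 / 0.905 = 3011 g.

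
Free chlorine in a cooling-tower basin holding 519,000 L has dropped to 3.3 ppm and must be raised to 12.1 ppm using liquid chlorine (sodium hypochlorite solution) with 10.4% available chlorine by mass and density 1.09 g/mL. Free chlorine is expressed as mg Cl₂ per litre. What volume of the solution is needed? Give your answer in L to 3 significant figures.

40.3 L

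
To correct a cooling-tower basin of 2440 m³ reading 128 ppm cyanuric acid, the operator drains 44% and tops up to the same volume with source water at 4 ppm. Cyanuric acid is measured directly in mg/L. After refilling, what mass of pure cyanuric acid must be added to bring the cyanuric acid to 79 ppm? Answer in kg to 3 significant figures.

Volume: 2440 m³ = 2,440,000 L.
After draining 44% and refilling: 128 × 0.56 + 4 × 0.44 = 73.44 ppm.
Deficit to target: 79 − 73.44 = 5.56 mg/L.
Mass: 5.56 mg/L × 2,440,000 L = 13,570 g cyanuric acid.

13.6 kg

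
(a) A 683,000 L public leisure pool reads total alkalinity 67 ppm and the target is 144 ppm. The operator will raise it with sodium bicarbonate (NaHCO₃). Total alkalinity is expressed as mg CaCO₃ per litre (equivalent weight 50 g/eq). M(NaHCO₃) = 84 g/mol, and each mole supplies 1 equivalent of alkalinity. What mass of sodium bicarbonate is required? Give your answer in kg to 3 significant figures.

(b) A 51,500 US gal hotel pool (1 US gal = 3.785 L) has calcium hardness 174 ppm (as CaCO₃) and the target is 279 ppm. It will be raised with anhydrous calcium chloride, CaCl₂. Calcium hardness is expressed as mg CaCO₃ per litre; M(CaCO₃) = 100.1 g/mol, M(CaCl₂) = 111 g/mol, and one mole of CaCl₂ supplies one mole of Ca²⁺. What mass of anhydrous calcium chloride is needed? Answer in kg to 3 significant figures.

(a) Alkalinity to add: (144 − 67) = 77 mg/L as CaCO₃ × 683,000 L = 52,590 g as CaCO₃.
(a) Equivalents: 52,590 g ÷ 50 g/eq = 1052 eq.
(a) NaHCO₃ supplies 1 eq per mole → 1052 mol.
(a) Mass: 1052 mol × 84 g/mol = 88,350 g.

(b) Volume: 51,500 US gal × 3.785 L/gal = 194,928 L.
(b) Hardness to add: (279 − 174) = 105 mg/L as CaCO₃ × 194,928 L = 20,470 g as CaCO₃.
(b) Moles of Ca²⁺ (1 mol Ca²⁺ ≡ 1 mol CaCO₃): 20,470 / 100.1 g/mol = 204.5 mol.
(b) Mass of CaCl₂: 204.5 × 111 = 22,700 g.

(a) 88.4 kg; (b) 22.7 kg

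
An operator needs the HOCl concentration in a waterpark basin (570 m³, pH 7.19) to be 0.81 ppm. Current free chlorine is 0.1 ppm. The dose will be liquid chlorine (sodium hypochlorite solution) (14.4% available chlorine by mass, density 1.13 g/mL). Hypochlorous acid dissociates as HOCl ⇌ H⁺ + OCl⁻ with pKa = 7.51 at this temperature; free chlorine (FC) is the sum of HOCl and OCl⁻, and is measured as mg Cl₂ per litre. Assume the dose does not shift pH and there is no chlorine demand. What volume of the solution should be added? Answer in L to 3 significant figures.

3.85 L

Volume: 570 m³ = 570,000 L.
[OCl⁻]/[HOCl] = 10^(pH − pKa) = 10^(7.19 − 7.51) = 0.4786; fraction as HOCl = 1/(1 + 0.4786) = 0.6763.
Free chlorine required for 0.81 ppm HOCl: 0.81 / 0.6763 = 1.198 ppm.
FC to add: 1.198 − 0.1 = 1.098 mg/L as Cl₂.
Cl₂ equivalent: 1.098 mg/L × 570,000 L = 625.7 g.
Product at 14.4% available Cl: 625.7 / 0.144 = 4345 g.
Volume: 4345 g ÷ 1.13 g/mL = 3845 mL.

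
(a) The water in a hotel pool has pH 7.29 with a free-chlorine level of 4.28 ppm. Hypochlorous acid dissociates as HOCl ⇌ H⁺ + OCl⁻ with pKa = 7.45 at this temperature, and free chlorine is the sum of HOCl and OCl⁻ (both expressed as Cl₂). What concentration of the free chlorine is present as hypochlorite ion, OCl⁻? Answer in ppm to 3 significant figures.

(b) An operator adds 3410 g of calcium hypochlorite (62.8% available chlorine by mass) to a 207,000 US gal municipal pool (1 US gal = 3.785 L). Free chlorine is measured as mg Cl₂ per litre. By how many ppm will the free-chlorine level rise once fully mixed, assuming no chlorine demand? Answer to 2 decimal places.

(a) 1.75 ppm; (b) 2.73 ppm

(a) [OCl⁻]/[HOCl] = 10^(pH − pKa) = 10^(7.29 − 7.45) = 10^-0.16 = 0.6918.
(a) Fraction as HOCl = 1 / (1 + 0.6918) = 0.5911.
(a) OCl⁻ = (1 − 0.5911) × 4.28 ppm = 1.75 ppm.

(b) Volume: 207,000 US gal × 3.785 L/gal = 783,495 L.
(b) Available chlorine delivered: 3410 g × 0.628 = 2141 g as Cl₂.
(b) Concentration rise: 2141 g / 783,495 L = 2.733 mg/L = 2.73 ppm.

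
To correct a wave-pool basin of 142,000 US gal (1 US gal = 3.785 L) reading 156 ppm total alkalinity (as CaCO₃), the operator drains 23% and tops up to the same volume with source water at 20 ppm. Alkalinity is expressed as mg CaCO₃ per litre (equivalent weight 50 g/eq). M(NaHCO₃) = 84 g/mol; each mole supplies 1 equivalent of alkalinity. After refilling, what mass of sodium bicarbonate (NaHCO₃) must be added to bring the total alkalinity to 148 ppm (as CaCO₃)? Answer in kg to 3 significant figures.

21.0 kg

Volume: 142,000 US gal × 3.785 L/gal = 537,470 L.
After draining 23% and refilling: 156 × 0.77 + 20 × 0.23 = 124.72 ppm.
Deficit to target: 148 − 124.72 = 23.28 mg/L.
As CaCO₃: 23.28 mg/L × 537,470 L = 12,510 g; ÷ 50 g/eq ÷ 1 = 250.2 mol NaHCO₃.
Mass: 250.2 × 84 = 21,020 g.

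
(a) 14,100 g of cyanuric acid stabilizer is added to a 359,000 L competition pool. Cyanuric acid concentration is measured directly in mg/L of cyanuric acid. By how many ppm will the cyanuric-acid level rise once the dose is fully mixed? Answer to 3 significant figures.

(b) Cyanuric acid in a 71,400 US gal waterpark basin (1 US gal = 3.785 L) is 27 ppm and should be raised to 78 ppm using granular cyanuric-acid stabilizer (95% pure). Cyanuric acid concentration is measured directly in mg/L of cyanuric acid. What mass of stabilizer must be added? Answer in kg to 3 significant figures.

(a) 39.3 ppm; (b) 14.5 kg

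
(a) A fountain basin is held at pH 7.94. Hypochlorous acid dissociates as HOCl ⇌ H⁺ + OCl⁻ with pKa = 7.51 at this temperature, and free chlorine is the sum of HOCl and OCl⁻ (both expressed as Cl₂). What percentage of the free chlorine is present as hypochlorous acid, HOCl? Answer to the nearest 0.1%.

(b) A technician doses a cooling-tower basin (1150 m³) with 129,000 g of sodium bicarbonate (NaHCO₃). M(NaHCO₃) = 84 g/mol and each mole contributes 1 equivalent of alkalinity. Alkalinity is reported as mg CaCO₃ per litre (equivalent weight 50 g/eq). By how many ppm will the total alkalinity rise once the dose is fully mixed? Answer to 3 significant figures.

(a) 27.1%; (b) 66.8 ppm

(a) [OCl⁻]/[HOCl] = 10^(pH − pKa) = 10^(7.94 − 7.51) = 10^0.43 = 2.692.
(a) Fraction as HOCl = 1 / (1 + 2.692) = 0.2709.

(b) Volume: 1150 m³ = 1,150,000 L.
(b) Moles of NaHCO₃: 129,000 g ÷ 84 g/mol = 1536 mol → 1536 eq of alkalinity.
(b) As CaCO₃: 1536 eq × 50 g/eq = 76,790 g.
(b) Rise: 76,790 g / 1,150,000 L × 1000 = 66.77 mg/L.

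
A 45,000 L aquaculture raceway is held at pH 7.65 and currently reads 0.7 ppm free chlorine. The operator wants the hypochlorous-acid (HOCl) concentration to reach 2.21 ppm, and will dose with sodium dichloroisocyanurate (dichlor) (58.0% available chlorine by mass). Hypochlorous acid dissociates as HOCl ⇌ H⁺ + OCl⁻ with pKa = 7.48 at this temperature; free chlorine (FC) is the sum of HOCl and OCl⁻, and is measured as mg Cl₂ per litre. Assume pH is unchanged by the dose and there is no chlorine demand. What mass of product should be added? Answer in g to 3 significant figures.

371 g

[OCl⁻]/[HOCl] = 10^(pH − pKa) = 10^(7.65 − 7.48) = 1.479; fraction as HOCl = 1/(1 + 1.479) = 0.4034.
Free chlorine required for 2.21 ppm HOCl: 2.21 / 0.4034 = 5.479 ppm.
FC to add: 5.479 − 0.7 = 4.779 mg/L as Cl₂.
Cl₂ equivalent: 4.779 mg/L × 45,000 L = 215 g.
Product at 58.0% available Cl: 215 / 0.58 = 370.8 g.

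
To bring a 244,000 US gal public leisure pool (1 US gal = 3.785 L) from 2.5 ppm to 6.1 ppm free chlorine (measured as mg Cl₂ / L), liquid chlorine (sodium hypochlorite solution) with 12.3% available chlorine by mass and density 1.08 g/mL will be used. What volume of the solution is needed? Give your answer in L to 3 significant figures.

Volume: 244,000 US gal × 3.785 L/gal = 923,540 L.
Chlorine deficit: 6.1 − 2.5 = 3.6 ppm = 3.6 mg/L as Cl₂.
Cl₂ equivalent needed: 3.6 mg/L × 923,540 L = 3,325,000 mg = 3325 g.
Product at 12.3% available chlorine: 3325 / 0.123 = 27,030 g.
Volume at density 1.08 g/mL: 27,030 g ÷ 1.08 g/mL = 25,030 mL.

25.0 L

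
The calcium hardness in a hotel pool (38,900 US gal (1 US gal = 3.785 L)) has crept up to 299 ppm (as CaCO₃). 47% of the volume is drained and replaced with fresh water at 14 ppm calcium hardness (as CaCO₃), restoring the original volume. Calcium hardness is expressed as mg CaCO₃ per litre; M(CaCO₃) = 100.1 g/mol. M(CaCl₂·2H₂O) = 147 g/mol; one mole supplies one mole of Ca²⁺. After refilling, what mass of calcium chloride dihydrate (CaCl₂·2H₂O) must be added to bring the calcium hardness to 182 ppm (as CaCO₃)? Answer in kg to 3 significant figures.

Volume: 38,900 US gal × 3.785 L/gal = 147,236 L.
After draining 47% and refilling: 299 × 0.53 + 14 × 0.47 = 165.05 ppm.
Deficit to target: 182 − 165.05 = 16.95 mg/L.
As CaCO₃: 16.95 mg/L × 147,236 L = 2496 g; ÷ 100.1 = 24.93 mol Ca²⁺.
Mass: 24.93 × 147 = 3665 g.

3.66 kg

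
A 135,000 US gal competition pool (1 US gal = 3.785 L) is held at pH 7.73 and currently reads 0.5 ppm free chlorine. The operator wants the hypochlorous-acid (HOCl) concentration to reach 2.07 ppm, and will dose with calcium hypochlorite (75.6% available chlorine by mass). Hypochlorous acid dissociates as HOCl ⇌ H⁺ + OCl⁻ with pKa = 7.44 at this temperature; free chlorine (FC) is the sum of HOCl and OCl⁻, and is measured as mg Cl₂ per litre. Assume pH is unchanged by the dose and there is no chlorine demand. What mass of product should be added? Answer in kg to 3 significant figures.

Volume: 135,000 US gal × 3.785 L/gal = 510,975 L.
[OCl⁻]/[HOCl] = 10^(pH − pKa) = 10^(7.73 − 7.44) = 1.95; fraction as HOCl = 1/(1 + 1.95) = 0.339.
Free chlorine required for 2.07 ppm HOCl: 2.07 / 0.339 = 6.106 ppm.
FC to add: 6.106 − 0.5 = 5.606 mg/L as Cl₂.
Cl₂ equivalent: 5.606 mg/L × 510,975 L = 2865 g.
Product at 75.6% available Cl: 2865 / 0.756 = 3789 g.

3.79 kg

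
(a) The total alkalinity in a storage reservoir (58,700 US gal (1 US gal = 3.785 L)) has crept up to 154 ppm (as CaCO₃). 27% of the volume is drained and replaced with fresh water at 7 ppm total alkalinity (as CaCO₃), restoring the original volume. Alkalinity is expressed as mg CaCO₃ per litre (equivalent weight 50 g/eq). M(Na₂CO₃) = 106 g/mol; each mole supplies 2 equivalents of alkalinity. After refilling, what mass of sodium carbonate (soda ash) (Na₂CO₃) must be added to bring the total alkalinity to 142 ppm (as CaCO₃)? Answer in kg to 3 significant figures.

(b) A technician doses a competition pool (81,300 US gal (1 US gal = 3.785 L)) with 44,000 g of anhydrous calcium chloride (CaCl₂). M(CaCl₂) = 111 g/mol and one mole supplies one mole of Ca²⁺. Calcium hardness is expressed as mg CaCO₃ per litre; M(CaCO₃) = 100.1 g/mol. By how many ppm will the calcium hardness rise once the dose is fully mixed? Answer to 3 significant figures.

(a) Volume: 58,700 US gal × 3.785 L/gal = 222,180 L.
(a) After draining 27% and refilling: 154 × 0.73 + 7 × 0.27 = 114.31 ppm.
(a) Deficit to target: 142 − 114.31 = 27.69 mg/L.
(a) As CaCO₃: 27.69 mg/L × 222,180 L = 6152 g; ÷ 50 g/eq ÷ 2 = 61.52 mol Na₂CO₃.
(a) Mass: 61.52 × 106 = 6521 g.

(b) Volume: 81,300 US gal × 3.785 L/gal = 307,720 L.
(b) Moles of Ca²⁺: 44,000 g ÷ 111 g/mol = 396.4 mol.
(b) As CaCO₃: 396.4 mol × 100.1 g/mol = 39,680 g.
(b) Rise: 39,680 g / 307,720 L × 1000 = 128.9 mg/L.

(a) 6.52 kg; (b) 129 ppm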